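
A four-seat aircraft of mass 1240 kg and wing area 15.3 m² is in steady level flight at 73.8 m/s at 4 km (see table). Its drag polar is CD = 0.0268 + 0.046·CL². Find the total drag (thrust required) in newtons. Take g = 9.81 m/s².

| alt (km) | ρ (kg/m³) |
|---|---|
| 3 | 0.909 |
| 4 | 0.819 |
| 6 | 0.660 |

At 4 km, from the table: ρ = 0.819 kg/m³.
Level flight ⇒ L = W = m·g = 1240 × 9.81 = 12164 N.
Dynamic pressure q = 0.5 × 0.819 × 73.8² = 2230 Pa.
CL = W/(q·S) = 12164 / (2230 × 15.3) = 0.3565.
CD = 0.0268 + 0.046 × 0.3565² = 0.03265.
D = q·S·CD = 2230 × 15.3 × 0.03265 = 1114 N

D = 1110 N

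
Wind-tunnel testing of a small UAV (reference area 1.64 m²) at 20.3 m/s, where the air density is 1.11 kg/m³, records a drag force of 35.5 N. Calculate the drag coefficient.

CD = 0.0946

From D = ½ρv²S·CD, rearranging gives CD = 2D/(ρv²S).
CD = 2 × 35.5 / (1.11 × 20.3² × 1.64) = 0.0946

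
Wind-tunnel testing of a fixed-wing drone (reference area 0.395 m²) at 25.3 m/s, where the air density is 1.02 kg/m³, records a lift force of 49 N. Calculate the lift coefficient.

CL = 0.38

From L = ½ρv²S·CL, rearranging gives CL = 2L/(ρv²S).
CL = 2 × 49 / (1.02 × 25.3² × 0.395) = 0.38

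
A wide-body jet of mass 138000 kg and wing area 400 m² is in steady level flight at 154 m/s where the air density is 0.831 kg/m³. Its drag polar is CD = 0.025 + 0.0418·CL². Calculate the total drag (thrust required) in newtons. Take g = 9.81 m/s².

Level flight ⇒ L = W = m·g = 138000 × 9.81 = 1.3538×10^6 N.
q = ½ρv² = ½ × 0.831 × 154² = 9854 Pa.
CL = 2W/(ρv²S) = 2×1.3538×10^6/(0.831×154²×400) = 0.3435.
CD = 0.025 + 0.0418 × 0.3435² = 0.02993.
D = q·S·CD = 9854 × 400 × 0.02993 = 1.18×10^5 N

D = 1.18×10^5 N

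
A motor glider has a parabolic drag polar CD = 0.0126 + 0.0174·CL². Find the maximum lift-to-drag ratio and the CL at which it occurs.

(L/D)max = 33.8, at CL = 0.851

For CD = CD0 + K·CL², (L/D)max occurs at CL* = √(CD0/K) and equals 1/(2√(K·CD0)).
(L/D)max = 1/(2√(0.0174 × 0.0126)) = 1/(2 × 0.01481) = 33.8
CL* = √(0.0126/0.0174) = 0.851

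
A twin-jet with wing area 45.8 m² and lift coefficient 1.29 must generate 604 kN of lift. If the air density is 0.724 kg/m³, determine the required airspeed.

L = ½ρv²S·CL ⇒ v = √(2L/(ρ·S·CL))
v = √(2 × 6.04×10^5 / (0.724 × 45.8 × 1.29)) = √28240 = 168 m/s

v = 168 m/s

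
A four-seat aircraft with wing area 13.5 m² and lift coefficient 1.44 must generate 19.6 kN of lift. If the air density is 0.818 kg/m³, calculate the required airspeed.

L = ½ρv²S·CL ⇒ v = √(2L/(ρ·S·CL))
v = √(2 × 19600 / (0.818 × 13.5 × 1.44)) = √2465 = 49.6 m/s

v = 49.6 m/s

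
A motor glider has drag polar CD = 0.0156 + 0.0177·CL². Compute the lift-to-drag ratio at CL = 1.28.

CD = 0.0156 + 0.0177 × 1.28² = 0.0446
L/D = CL/CD = 1.28 / 0.0446 = 28.7

L/D = 28.7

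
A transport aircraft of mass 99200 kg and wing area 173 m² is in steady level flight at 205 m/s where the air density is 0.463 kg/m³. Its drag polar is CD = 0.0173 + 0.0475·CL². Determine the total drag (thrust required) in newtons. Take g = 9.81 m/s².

Level flight ⇒ L = W = m·g = 99200 × 9.81 = 9.7315×10^5 N.
q = ½ρv² = ½ × 0.463 × 205² = 9729 Pa.
Required CL = L/(qS) = 9.7315×10^5/(9729·173) = 0.5782.
CD = 0.0173 + 0.0475 × 0.5782² = 0.03318.
D = q·S·CD = 9729 × 173 × 0.03318 = 55840 N

D = 55800 N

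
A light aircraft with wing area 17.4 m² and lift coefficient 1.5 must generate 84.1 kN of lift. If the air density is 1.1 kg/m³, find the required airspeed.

L = ½ρv²S·CL ⇒ v = √(2L/(ρ·S·CL))
v = √(2 × 84100 / (1.1 × 17.4 × 1.5)) = √5859 = 76.5 m/s

v = 76.5 m/s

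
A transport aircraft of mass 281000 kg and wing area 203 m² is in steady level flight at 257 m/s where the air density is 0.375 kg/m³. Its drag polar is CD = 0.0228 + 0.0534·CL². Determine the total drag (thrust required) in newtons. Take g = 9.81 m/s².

D = 2.19×10^5 N

Level flight ⇒ L = W = m·g = 281000 × 9.81 = 2.7566×10^6 N.
q = ½ρv² = ½ × 0.375 × 257² = 12380 Pa.
CL = W/(q·S) = 2.7566×10^6 / (12380 × 203) = 1.097.
CD = 0.0228 + 0.0534 × 1.097² = 0.087.
D = q·S·CD = 12380 × 203 × 0.087 = 2.187×10^5 N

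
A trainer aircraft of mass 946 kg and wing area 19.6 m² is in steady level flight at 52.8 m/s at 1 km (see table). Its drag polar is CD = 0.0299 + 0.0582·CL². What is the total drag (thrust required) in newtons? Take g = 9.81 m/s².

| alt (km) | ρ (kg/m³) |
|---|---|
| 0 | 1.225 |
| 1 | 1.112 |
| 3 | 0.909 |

At 1 km, from the table: ρ = 1.112 kg/m³.
Weight W = mg = 946 × 9.81 = 9280.3 N; in level flight L = W.
q = ½ρv² = ½ × 1.112 × 52.8² = 1550 Pa.
Required CL = L/(qS) = 9280.3/(1550·19.6) = 0.3055.
CD = 0.0299 + 0.0582 × 0.3055² = 0.03533.
D = q·S·CD = 1550 × 19.6 × 0.03533 = 1073 N

D = 1070 N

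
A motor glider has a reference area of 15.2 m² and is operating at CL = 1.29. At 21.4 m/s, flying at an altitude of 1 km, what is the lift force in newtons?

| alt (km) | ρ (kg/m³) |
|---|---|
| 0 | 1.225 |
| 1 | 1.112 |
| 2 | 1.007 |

L = 4990 N

At 1 km, from the table: ρ = 1.112 kg/m³.
L = ½ρv²S·CL = ½ × 1.112 × 21.4² × 15.2 × 1.29 = 4990 N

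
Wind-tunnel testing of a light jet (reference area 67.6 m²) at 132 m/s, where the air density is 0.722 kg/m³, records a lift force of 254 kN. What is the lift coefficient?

From L = ½ρv²S·CL, rearranging gives CL = 2L/(ρv²S).
CL = 2 × 2.54×10^5 / (0.722 × 132² × 67.6) = 0.597

CL = 0.597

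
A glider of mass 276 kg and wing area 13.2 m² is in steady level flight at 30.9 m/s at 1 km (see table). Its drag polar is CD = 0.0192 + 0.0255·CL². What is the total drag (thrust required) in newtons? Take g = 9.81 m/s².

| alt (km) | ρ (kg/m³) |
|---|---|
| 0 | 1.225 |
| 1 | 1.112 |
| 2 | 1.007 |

D = 161 N

At 1 km, from the table: ρ = 1.112 kg/m³.
In steady level flight, lift balances weight: W = mg = 276 × 9.81 = 2707.6 N.
q = ½ρv² = ½ × 1.112 × 30.9² = 530.9 Pa.
CL = W/(q·S) = 2707.6 / (530.9 × 13.2) = 0.3864.
CD = 0.0192 + 0.0255 × 0.3864² = 0.02301.
D = q·S·CD = 530.9 × 13.2 × 0.02301 = 161.2 N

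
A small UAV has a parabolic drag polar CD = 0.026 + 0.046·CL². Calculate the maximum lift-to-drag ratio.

For CD = CD0 + K·CL², (L/D)max occurs at CL* = √(CD0/K) and equals 1/(2√(K·CD0)).
(L/D)max = 1/(2√(0.046 × 0.026)) = 1/(2 × 0.03458) = 14.5

(L/D)max = 14.5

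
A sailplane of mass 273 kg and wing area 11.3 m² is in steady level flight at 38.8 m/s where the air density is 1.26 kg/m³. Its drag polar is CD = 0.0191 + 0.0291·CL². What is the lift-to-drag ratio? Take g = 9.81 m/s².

Level flight ⇒ L = W = m·g = 273 × 9.81 = 2678.1 N.
q = ½ρv² = ½ × 1.26 × 38.8² = 948.4 Pa.
CL = 2W/(ρv²S) = 2×2678.1/(1.26×38.8²×11.3) = 0.2499.
CD = 0.0191 + 0.0291 × 0.2499² = 0.02092.
L/D = CL/CD = 0.2499 / 0.02092 = 11.9

L/D = 11.9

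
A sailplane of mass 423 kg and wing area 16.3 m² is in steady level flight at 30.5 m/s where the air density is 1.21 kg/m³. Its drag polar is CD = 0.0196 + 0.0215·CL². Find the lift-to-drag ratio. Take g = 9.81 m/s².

L/D = 18.8

In steady level flight, lift balances weight: W = mg = 423 × 9.81 = 4149.6 N.
Dynamic pressure q = 0.5 × 1.21 × 30.5² = 562.8 Pa.
CL = 2W/(ρv²S) = 2×4149.6/(1.21×30.5²×16.3) = 0.4523.
CD = 0.0196 + 0.0215 × 0.4523² = 0.024.
L/D = CL/CD = 0.4523 / 0.024 = 18.8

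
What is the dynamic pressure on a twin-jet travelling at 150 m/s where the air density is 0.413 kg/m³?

q = 4650 Pa

q = ½ρv² = ½ × 0.413 × 150² = 4650 Pa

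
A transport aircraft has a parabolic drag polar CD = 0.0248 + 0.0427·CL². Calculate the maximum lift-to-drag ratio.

For CD = CD0 + K·CL², (L/D)max occurs at CL* = √(CD0/K) and equals 1/(2√(K·CD0)).
(L/D)max = 1/(2√(0.0427 × 0.0248)) = 1/(2 × 0.03254) = 15.4

(L/D)max = 15.4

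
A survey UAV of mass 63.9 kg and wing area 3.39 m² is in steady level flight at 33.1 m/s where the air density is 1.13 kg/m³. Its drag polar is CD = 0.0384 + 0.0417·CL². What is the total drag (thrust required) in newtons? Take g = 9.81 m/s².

D = 88.4 N

In steady level flight, lift balances weight: W = mg = 63.9 × 9.81 = 626.86 N.
Dynamic pressure q = 0.5 × 1.13 × 33.1² = 619 Pa.
CL = W/(q·S) = 626.86 / (619 × 3.39) = 0.2987.
CD = 0.0384 + 0.0417 × 0.2987² = 0.04212.
D = q·S·CD = 619 × 3.39 × 0.04212 = 88.39 N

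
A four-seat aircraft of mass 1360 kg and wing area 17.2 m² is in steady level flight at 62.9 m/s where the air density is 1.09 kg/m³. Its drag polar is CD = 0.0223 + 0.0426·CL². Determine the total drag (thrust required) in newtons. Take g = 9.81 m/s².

D = 1030 N

Weight W = mg = 1360 × 9.81 = 13342 N; in level flight L = W.
q = ½ρv² = ½ × 1.09 × 62.9² = 2156 Pa.
CL = W/(q·S) = 13342 / (2156 × 17.2) = 0.3597.
CD = 0.0223 + 0.0426 × 0.3597² = 0.02781.
D = q·S·CD = 2156 × 17.2 × 0.02781 = 1032 N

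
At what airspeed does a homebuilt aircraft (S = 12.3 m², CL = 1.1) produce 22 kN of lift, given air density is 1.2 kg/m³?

L = ½ρv²S·CL ⇒ v = √(2L/(ρ·S·CL))
v = √(2 × 22000 / (1.2 × 12.3 × 1.1)) = √2710 = 52.1 m/s

v = 52.1 m/s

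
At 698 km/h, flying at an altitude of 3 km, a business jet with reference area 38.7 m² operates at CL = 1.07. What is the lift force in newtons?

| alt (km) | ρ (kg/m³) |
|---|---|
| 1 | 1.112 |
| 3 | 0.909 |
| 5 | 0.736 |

L = 7.08×10^5 N

At 3 km, from the table: ρ = 0.909 kg/m³.
Convert speed: v = 698 km/h ÷ 3.6 = 193.9 m/s.
Dynamic pressure q = ½ρv² = ½ × 0.909 × 193.9² = 17090 Pa.
L = q·S·CL = 17090 × 38.7 × 1.07 = 7.08×10^5 N ≈ 708 kN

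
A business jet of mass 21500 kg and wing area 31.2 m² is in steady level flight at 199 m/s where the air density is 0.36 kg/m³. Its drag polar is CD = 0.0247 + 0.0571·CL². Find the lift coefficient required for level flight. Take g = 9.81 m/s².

CL = 0.948

Level flight ⇒ L = W = m·g = 21500 × 9.81 = 2.1092×10^5 N.
Dynamic pressure q = 0.5 × 0.36 × 199² = 7128 Pa.
CL = W/(q·S) = 2.1092×10^5 / (7128 × 31.2) = 0.9484.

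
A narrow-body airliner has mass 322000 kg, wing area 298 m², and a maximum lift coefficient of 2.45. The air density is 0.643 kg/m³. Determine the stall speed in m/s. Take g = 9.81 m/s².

Weight W = mg = 322000 × 9.81 = 3.159×10^6 N.
V_stall = √(2W/(ρ·S·CL,max)) = √(2 × 3.159×10^6 / (0.643 × 298 × 2.45))
V_stall = √13460 = 116 m/s

V_stall = 116 m/s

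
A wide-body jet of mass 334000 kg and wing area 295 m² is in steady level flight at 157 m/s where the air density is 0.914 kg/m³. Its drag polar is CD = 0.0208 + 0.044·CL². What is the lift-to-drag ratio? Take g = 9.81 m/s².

L/D = 15.5

Weight W = mg = 334000 × 9.81 = 3.2765×10^6 N; in level flight L = W.
q = ½ρv² = ½ × 0.914 × 157² = 11260 Pa.
CL = 2W/(ρv²S) = 2×3.2765×10^6/(0.914×157²×295) = 0.986.
CD = 0.0208 + 0.044 × 0.986² = 0.06358.
L/D = CL/CD = 0.986 / 0.06358 = 15.5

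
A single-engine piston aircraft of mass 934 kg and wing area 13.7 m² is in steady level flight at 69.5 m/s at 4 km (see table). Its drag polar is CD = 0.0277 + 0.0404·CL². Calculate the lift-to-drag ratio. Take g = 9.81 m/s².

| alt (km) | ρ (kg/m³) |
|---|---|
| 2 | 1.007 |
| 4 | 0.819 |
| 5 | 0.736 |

At 4 km, from the table: ρ = 0.819 kg/m³.
In steady level flight, lift balances weight: W = mg = 934 × 9.81 = 9162.5 N.
q = ½ρv² = ½ × 0.819 × 69.5² = 1978 Pa.
CL = W/(q·S) = 9162.5 / (1978 × 13.7) = 0.3381.
CD = 0.0277 + 0.0404 × 0.3381² = 0.03232.
L/D = CL/CD = 0.3381 / 0.03232 = 10.5

L/D = 10.5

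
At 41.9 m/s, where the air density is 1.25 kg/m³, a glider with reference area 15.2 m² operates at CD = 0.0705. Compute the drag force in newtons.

Dynamic pressure q = ½ρv² = ½ × 1.25 × 41.9² = 1097 Pa.
D = q·S·CD = 1097 × 15.2 × 0.0705 = 1180 N

D = 1180 N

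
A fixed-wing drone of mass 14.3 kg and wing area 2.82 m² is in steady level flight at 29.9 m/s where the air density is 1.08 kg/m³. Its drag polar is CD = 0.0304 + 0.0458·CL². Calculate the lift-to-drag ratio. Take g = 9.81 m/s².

Level flight ⇒ L = W = m·g = 14.3 × 9.81 = 140.28 N.
Dynamic pressure q = 0.5 × 1.08 × 29.9² = 482.8 Pa.
CL = 2W/(ρv²S) = 2×140.28/(1.08×29.9²×2.82) = 0.103.
CD = 0.0304 + 0.0458 × 0.103² = 0.03089.
L/D = CL/CD = 0.103 / 0.03089 = 3.34

L/D = 3.34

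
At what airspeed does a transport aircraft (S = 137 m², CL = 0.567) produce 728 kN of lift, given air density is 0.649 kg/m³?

L = ½ρv²S·CL ⇒ v = √(2L/(ρ·S·CL))
v = √(2 × 7.28×10^5 / (0.649 × 137 × 0.567)) = √28880 = 170 m/s

v = 170 m/s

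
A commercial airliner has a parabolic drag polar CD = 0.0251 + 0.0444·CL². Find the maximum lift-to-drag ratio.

For CD = CD0 + K·CL², (L/D)max occurs at CL* = √(CD0/K) and equals 1/(2√(K·CD0)).
(L/D)max = 1/(2√(0.0444 × 0.0251)) = 1/(2 × 0.03338) = 15

(L/D)max = 15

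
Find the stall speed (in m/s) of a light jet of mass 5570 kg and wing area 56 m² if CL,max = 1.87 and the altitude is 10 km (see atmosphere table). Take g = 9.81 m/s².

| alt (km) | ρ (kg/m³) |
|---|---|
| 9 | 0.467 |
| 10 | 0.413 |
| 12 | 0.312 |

At 10 km, from the table: ρ = 0.413 kg/m³.
At stall, lift equals weight: L = W = m·g = 5570 × 9.81 = 54640 N.
From L = ½ρV²S·CL,max = W: V_stall = √(2W/(ρSCL,max)) = √(2·54640/(0.413·56·1.87))
V_stall = √2527 = 50.3 m/s

V_stall = 50.3 m/s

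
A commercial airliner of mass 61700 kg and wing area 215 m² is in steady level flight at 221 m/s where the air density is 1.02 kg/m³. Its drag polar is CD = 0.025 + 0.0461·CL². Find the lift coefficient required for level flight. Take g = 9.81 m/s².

CL = 0.113

Weight W = mg = 61700 × 9.81 = 6.0528×10^5 N; in level flight L = W.
q = ½ρv² = ½ × 1.02 × 221² = 24910 Pa.
CL = 2W/(ρv²S) = 2×6.0528×10^5/(1.02×221²×215) = 0.113.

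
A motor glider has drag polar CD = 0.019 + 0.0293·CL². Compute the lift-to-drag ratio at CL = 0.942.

CD = 0.019 + 0.0293 × 0.942² = 0.045
L/D = CL/CD = 0.942 / 0.045 = 20.9

L/D = 20.9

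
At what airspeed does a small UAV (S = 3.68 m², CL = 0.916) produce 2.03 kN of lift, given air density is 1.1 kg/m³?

L = ½ρv²S·CL ⇒ v = √(2L/(ρ·S·CL))
v = √(2 × 2030 / (1.1 × 3.68 × 0.916)) = √1095 = 33.1 m/s

v = 33.1 m/s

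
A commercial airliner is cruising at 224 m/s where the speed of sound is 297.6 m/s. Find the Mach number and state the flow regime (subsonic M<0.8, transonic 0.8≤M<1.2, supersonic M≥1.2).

M = 0.753 (subsonic)

M = v/a = 224 / 297.6 = 0.753
M = 0.753 → subsonic.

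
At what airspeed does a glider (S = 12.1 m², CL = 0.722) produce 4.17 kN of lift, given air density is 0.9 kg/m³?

v = 32.6 m/s

L = ½ρv²S·CL ⇒ v = √(2L/(ρ·S·CL))
v = √(2 × 4170 / (0.9 × 12.1 × 0.722)) = √1061 = 32.6 m/s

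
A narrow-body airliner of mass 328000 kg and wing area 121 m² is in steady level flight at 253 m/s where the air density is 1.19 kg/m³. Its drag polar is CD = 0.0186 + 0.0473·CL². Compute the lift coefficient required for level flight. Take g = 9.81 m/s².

In steady level flight, lift balances weight: W = mg = 328000 × 9.81 = 3.2177×10^6 N.
q = ½ρv² = ½ × 1.19 × 253² = 38090 Pa.
CL = W/(q·S) = 3.2177×10^6 / (38090 × 121) = 0.6982.

CL = 0.698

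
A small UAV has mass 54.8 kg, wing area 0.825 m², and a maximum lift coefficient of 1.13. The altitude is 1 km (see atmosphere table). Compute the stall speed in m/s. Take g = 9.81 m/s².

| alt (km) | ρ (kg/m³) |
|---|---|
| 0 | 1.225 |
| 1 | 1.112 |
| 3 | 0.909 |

V_stall = 32.2 m/s

At 1 km, from the table: ρ = 1.112 kg/m³.
At stall, lift equals weight: L = W = m·g = 54.8 × 9.81 = 537.6 N.
From L = ½ρV²S·CL,max = W: V_stall = √(2W/(ρSCL,max)) = √(2·537.6/(1.112·0.825·1.13))
V_stall = √1037 = 32.2 m/s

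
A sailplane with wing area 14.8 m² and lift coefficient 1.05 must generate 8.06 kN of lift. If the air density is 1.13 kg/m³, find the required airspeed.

L = ½ρv²S·CL ⇒ v = √(2L/(ρ·S·CL))
v = √(2 × 8060 / (1.13 × 14.8 × 1.05)) = √918 = 30.3 m/s

v = 30.3 m/s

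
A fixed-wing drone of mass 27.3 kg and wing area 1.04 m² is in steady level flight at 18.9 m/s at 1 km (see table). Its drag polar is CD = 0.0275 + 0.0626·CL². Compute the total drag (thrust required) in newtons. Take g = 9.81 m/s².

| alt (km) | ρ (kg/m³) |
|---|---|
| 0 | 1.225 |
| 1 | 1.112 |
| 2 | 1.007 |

At 1 km, from the table: ρ = 1.112 kg/m³.
Level flight ⇒ L = W = m·g = 27.3 × 9.81 = 267.81 N.
Dynamic pressure q = 0.5 × 1.112 × 18.9² = 198.6 Pa.
Required CL = L/(qS) = 267.81/(198.6·1.04) = 1.297.
CD = 0.0275 + 0.0626 × 1.297² = 0.1327.
D = q·S·CD = 198.6 × 1.04 × 0.1327 = 27.42 N

D = 27.4 N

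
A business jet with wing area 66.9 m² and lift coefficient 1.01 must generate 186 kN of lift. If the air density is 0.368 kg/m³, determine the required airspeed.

L = ½ρv²S·CL ⇒ v = √(2L/(ρ·S·CL))
v = √(2 × 1.86×10^5 / (0.368 × 66.9 × 1.01)) = √14960 = 122 m/s

v = 122 m/s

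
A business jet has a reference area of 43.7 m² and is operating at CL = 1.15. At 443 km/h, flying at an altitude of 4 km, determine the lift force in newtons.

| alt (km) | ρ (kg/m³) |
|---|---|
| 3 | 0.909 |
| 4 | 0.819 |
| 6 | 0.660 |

L = 3.12×10^5 N

At 4 km, from the table: ρ = 0.819 kg/m³.
Convert speed: v = 443 km/h ÷ 3.6 = 123.1 m/s.
Dynamic pressure q = ½ρv² = ½ × 0.819 × 123.1² = 6201 Pa.
L = q·S·CL = 6201 × 43.7 × 1.15 = 3.12×10^5 N ≈ 312 kN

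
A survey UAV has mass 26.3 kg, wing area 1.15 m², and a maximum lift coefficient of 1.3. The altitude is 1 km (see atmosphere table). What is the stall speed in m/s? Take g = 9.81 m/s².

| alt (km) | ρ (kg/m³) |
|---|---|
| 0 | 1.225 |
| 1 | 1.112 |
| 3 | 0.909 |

V_stall = 17.6 m/s

At 1 km, from the table: ρ = 1.112 kg/m³.
Stall occurs when L = W at CL,max. W = mg = 26.3 × 9.81 = 258 N.
From L = ½ρV²S·CL,max = W: V_stall = √(2W/(ρSCL,max)) = √(2·258/(1.112·1.15·1.3))
V_stall = √310.4 = 17.6 m/s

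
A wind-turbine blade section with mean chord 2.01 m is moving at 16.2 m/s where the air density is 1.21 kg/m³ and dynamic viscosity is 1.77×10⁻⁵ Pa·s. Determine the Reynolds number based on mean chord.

Re = ρ·v·c/μ = 1.21 × 16.2 × 2.01 / (1.77×10⁻⁵) = 2.23×10^6

Re = 2.23×10^6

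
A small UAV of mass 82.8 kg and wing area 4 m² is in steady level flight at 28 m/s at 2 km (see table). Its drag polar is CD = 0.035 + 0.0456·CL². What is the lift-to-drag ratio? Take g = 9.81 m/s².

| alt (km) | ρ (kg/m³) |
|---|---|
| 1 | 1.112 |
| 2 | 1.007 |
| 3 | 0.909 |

L/D = 10.9

At 2 km, from the table: ρ = 1.007 kg/m³.
Level flight ⇒ L = W = m·g = 82.8 × 9.81 = 812.27 N.
q = ½ρv² = ½ × 1.007 × 28² = 394.7 Pa.
Required CL = L/(qS) = 812.27/(394.7·4) = 0.5144.
CD = 0.035 + 0.0456 × 0.5144² = 0.04707.
L/D = CL/CD = 0.5144 / 0.04707 = 10.9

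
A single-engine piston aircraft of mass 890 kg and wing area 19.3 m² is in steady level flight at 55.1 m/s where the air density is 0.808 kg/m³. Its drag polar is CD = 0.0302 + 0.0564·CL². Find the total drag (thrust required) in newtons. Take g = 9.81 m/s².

D = 897 N

In steady level flight, lift balances weight: W = mg = 890 × 9.81 = 8730.9 N.
q = ½ρv² = ½ × 0.808 × 55.1² = 1227 Pa.
CL = 2W/(ρv²S) = 2×8730.9/(0.808×55.1²×19.3) = 0.3688.
CD = 0.0302 + 0.0564 × 0.3688² = 0.03787.
D = q·S·CD = 1227 × 19.3 × 0.03787 = 896.5 N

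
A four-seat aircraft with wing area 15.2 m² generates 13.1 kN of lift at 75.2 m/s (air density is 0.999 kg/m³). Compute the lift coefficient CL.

From L = ½ρv²S·CL, rearranging gives CL = 2L/(ρv²S).
CL = 2 × 13100 / (0.999 × 75.2² × 15.2) = 0.305

CL = 0.305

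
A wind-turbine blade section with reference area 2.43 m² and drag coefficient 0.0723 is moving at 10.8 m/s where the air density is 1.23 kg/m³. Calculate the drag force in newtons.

Dynamic pressure q = ½ρv² = ½ × 1.23 × 10.8² = 71.73 Pa.
D = q·S·CD = 71.73 × 2.43 × 0.0723 = 12.6 N

D = 12.6 N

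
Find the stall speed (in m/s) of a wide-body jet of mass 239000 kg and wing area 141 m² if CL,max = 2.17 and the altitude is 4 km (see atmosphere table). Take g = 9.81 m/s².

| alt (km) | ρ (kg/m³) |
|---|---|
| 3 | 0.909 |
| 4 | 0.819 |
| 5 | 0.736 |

At 4 km, from the table: ρ = 0.819 kg/m³.
Stall occurs when L = W at CL,max. W = mg = 239000 × 9.81 = 2.345×10^6 N.
From L = ½ρV²S·CL,max = W: V_stall = √(2W/(ρSCL,max)) = √(2·2.345×10^6/(0.819·141·2.17))
V_stall = √18710 = 137 m/s

V_stall = 137 m/s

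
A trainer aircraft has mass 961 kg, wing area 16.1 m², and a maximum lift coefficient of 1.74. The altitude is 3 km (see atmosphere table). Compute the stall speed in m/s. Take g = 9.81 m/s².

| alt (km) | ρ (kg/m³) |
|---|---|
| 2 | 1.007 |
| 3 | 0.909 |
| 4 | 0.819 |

At 3 km, from the table: ρ = 0.909 kg/m³.
Stall occurs when L = W at CL,max. W = mg = 961 × 9.81 = 9427 N.
From L = ½ρV²S·CL,max = W: V_stall = √(2W/(ρSCL,max)) = √(2·9427/(0.909·16.1·1.74))
V_stall = √740.4 = 27.2 m/s

V_stall = 27.2 m/s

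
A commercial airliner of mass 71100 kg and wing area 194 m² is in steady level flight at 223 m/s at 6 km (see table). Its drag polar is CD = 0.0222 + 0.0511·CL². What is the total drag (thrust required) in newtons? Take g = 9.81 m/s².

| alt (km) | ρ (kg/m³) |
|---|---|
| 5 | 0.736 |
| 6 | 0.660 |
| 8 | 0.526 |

At 6 km, from the table: ρ = 0.660 kg/m³.
Level flight ⇒ L = W = m·g = 71100 × 9.81 = 6.9749×10^5 N.
q = ½ρv² = ½ × 0.66 × 223² = 16410 Pa.
Required CL = L/(qS) = 6.9749×10^5/(16410·194) = 0.2191.
CD = 0.0222 + 0.0511 × 0.2191² = 0.02465.
D = q·S·CD = 16410 × 194 × 0.02465 = 78490 N

D = 78500 N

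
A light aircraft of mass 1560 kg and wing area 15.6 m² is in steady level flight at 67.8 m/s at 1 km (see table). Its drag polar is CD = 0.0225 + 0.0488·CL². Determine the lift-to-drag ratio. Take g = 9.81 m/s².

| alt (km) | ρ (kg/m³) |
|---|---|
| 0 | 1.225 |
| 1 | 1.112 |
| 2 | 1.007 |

L/D = 12.9

At 1 km, from the table: ρ = 1.112 kg/m³.
In steady level flight, lift balances weight: W = mg = 1560 × 9.81 = 15304 N.
Dynamic pressure q = 0.5 × 1.112 × 67.8² = 2556 Pa.
CL = W/(q·S) = 15304 / (2556 × 15.6) = 0.3838.
CD = 0.0225 + 0.0488 × 0.3838² = 0.02969.
L/D = CL/CD = 0.3838 / 0.02969 = 12.9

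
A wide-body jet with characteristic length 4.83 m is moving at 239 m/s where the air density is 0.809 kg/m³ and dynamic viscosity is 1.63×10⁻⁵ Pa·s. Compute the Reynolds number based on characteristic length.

Re = ρ·v·c/μ = 0.809 × 239 × 4.83 / (1.63×10⁻⁵) = 5.73×10^7

Re = 5.73×10^7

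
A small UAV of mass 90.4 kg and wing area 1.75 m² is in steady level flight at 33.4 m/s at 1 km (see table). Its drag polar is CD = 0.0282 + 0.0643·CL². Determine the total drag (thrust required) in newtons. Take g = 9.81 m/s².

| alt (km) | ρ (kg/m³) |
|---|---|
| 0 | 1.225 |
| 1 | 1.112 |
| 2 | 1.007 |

D = 77.2 N

At 1 km, from the table: ρ = 1.112 kg/m³.
Weight W = mg = 90.4 × 9.81 = 886.82 N; in level flight L = W.
Dynamic pressure q = 0.5 × 1.112 × 33.4² = 620.3 Pa.
CL = W/(q·S) = 886.82 / (620.3 × 1.75) = 0.817.
CD = 0.0282 + 0.0643 × 0.817² = 0.07112.
D = q·S·CD = 620.3 × 1.75 × 0.07112 = 77.2 N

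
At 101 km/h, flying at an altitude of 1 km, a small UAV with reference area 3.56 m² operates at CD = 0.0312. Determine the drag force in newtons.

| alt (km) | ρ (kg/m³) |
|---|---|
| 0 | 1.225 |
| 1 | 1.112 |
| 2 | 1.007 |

At 1 km, from the table: ρ = 1.112 kg/m³.
Convert speed: v = 101 km/h ÷ 3.6 = 28.06 m/s.
Dynamic pressure q = ½ρv² = ½ × 1.112 × 28.06² = 437.6 Pa.
D = q·S·CD = 437.6 × 3.56 × 0.0312 = 48.6 N

D = 48.6 N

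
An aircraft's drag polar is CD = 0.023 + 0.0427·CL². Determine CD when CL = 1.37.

CD = 0.023 + 0.0427 × 1.37² = 0.023 + 0.08014 = 0.103

CD = 0.103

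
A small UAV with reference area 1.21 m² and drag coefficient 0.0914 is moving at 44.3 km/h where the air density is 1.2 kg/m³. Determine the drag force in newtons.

Convert speed: v = 44.3 km/h ÷ 3.6 = 12.31 m/s.
D = ½ρv²S·CD = ½ × 1.2 × 12.31² × 1.21 × 0.0914 = 10 N

D = 10 N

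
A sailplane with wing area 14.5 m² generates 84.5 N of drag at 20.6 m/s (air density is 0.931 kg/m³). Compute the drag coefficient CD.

CD = 0.0295

From D = ½ρv²S·CD, rearranging gives CD = 2D/(ρv²S).
CD = 2 × 84.5 / (0.931 × 20.6² × 14.5) = 0.0295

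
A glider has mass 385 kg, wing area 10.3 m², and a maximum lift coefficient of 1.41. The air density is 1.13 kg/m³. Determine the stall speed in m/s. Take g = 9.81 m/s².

Stall occurs when L = W at CL,max. W = mg = 385 × 9.81 = 3777 N.
From L = ½ρV²S·CL,max = W: V_stall = √(2W/(ρSCL,max)) = √(2·3777/(1.13·10.3·1.41))
V_stall = √460.3 = 21.5 m/s

V_stall = 21.5 m/s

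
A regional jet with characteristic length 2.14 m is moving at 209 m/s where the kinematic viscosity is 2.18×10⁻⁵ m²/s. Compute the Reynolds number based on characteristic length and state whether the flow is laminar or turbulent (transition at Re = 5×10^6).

Re = 2.05×10^7 (turbulent)

Re = v·c/ν = 209 × 2.14 / (2.18×10⁻⁵) = 2.05×10^7
Since 2.05×10^7 > 5×10^6, the flow is turbulent.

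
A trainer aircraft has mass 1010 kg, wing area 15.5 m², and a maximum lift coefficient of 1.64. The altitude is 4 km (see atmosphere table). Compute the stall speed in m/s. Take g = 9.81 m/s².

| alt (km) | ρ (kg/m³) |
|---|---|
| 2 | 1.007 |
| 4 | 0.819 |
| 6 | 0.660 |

V_stall = 30.9 m/s

At 4 km, from the table: ρ = 0.819 kg/m³.
Weight W = mg = 1010 × 9.81 = 9908 N.
From L = ½ρV²S·CL,max = W: V_stall = √(2W/(ρSCL,max)) = √(2·9908/(0.819·15.5·1.64))
V_stall = √951.8 = 30.9 m/s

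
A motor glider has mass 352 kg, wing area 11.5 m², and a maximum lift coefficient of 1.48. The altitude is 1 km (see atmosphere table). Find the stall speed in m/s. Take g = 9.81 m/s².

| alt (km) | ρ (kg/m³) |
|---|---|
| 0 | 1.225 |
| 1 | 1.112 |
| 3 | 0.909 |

At 1 km, from the table: ρ = 1.112 kg/m³.
Stall occurs when L = W at CL,max. W = mg = 352 × 9.81 = 3453 N.
From L = ½ρV²S·CL,max = W: V_stall = √(2W/(ρSCL,max)) = √(2·3453/(1.112·11.5·1.48))
V_stall = √364.9 = 19.1 m/s

V_stall = 19.1 m/s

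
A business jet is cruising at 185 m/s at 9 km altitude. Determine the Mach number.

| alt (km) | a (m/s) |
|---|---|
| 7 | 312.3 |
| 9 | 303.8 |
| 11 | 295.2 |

M = 0.609

At 9 km, from the table: a = 303.8 m/s.
M = v/a = 185 / 303.8 = 0.609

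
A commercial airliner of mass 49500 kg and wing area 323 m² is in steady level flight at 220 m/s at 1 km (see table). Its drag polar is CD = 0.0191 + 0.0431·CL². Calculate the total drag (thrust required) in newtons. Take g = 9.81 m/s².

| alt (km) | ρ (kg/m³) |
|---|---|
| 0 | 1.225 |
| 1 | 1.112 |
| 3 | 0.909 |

D = 1.67×10^5 N

At 1 km, from the table: ρ = 1.112 kg/m³.
In steady level flight, lift balances weight: W = mg = 49500 × 9.81 = 4.856×10^5 N.
Dynamic pressure q = 0.5 × 1.112 × 220² = 26910 Pa.
CL = 2W/(ρv²S) = 2×4.856×10^5/(1.112×220²×323) = 0.05587.
CD = 0.0191 + 0.0431 × 0.05587² = 0.01923.
D = q·S·CD = 26910 × 323 × 0.01923 = 1.672×10^5 N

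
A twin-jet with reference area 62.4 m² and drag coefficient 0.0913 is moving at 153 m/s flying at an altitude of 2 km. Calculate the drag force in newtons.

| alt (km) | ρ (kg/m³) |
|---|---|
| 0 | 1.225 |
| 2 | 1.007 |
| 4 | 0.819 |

D = 67100 N

At 2 km, from the table: ρ = 1.007 kg/m³.
Dynamic pressure q = ½ρv² = ½ × 1.007 × 153² = 11790 Pa.
D = q·S·CD = 11790 × 62.4 × 0.0913 = 67100 N ≈ 67.1 kN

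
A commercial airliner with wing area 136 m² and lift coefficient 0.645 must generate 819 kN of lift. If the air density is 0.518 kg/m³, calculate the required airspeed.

v = 190 m/s

L = ½ρv²S·CL ⇒ v = √(2L/(ρ·S·CL))
v = √(2 × 8.19×10^5 / (0.518 × 136 × 0.645)) = √36050 = 190 m/s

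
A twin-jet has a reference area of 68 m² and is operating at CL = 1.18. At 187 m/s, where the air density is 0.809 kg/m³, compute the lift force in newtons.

L = 1.13×10^6 N

Dynamic pressure q = ½ρv² = ½ × 0.809 × 187² = 14140 Pa.
L = q·S·CL = 14140 × 68 × 1.18 = 1.13×10^6 N ≈ 1130 kN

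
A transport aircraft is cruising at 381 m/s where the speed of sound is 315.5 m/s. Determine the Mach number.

M = v/a = 381 / 315.5 = 1.21

M = 1.21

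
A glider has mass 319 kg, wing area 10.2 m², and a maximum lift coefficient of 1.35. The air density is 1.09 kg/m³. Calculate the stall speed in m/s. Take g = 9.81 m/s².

Stall occurs when L = W at CL,max. W = mg = 319 × 9.81 = 3129 N.
From L = ½ρV²S·CL,max = W: V_stall = √(2W/(ρSCL,max)) = √(2·3129/(1.09·10.2·1.35))
V_stall = √417 = 20.4 m/s

V_stall = 20.4 m/s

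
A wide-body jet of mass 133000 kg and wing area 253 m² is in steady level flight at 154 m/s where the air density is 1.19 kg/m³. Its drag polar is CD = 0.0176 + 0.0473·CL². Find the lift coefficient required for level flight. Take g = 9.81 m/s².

CL = 0.365

In steady level flight, lift balances weight: W = mg = 133000 × 9.81 = 1.3047×10^6 N.
Dynamic pressure q = 0.5 × 1.19 × 154² = 14110 Pa.
CL = 2W/(ρv²S) = 2×1.3047×10^6/(1.19×154²×253) = 0.3655.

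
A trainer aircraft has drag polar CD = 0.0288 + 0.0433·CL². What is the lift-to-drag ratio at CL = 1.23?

CD = 0.0288 + 0.0433 × 1.23² = 0.09431
L/D = CL/CD = 1.23 / 0.09431 = 13

L/D = 13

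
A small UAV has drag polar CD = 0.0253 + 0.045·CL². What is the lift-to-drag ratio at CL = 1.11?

L/D = 13.7

CD = 0.0253 + 0.045 × 1.11² = 0.08074
L/D = CL/CD = 1.11 / 0.08074 = 13.7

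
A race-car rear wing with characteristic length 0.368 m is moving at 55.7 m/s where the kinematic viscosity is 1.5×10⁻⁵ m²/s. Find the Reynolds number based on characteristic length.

Re = 1.37×10^6

Re = v·c/ν = 55.7 × 0.368 / (1.5×10⁻⁵) = 1.37×10^6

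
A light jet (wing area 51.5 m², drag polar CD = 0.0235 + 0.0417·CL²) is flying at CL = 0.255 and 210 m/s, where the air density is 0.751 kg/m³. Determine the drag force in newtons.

CD = 0.0235 + 0.0417 × 0.255² = 0.02621
D = ½ρv²S·CD = ½ × 0.751 × 210² × 51.5 × 0.02621 = 22400 N

D = 22400 N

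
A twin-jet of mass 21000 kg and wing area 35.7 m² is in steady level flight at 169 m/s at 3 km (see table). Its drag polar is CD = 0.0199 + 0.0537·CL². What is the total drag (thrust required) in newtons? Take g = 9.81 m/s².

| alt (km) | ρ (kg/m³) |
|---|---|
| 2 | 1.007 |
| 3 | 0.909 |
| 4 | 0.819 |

At 3 km, from the table: ρ = 0.909 kg/m³.
Weight W = mg = 21000 × 9.81 = 2.0601×10^5 N; in level flight L = W.
Dynamic pressure q = 0.5 × 0.909 × 169² = 12980 Pa.
CL = W/(q·S) = 2.0601×10^5 / (12980 × 35.7) = 0.4445.
CD = 0.0199 + 0.0537 × 0.4445² = 0.03051.
D = q·S·CD = 12980 × 35.7 × 0.03051 = 14140 N

D = 14100 N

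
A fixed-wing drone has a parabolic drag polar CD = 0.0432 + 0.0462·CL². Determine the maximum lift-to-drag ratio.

For CD = CD0 + K·CL², (L/D)max occurs at CL* = √(CD0/K) and equals 1/(2√(K·CD0)).
(L/D)max = 1/(2√(0.0462 × 0.0432)) = 1/(2 × 0.04467) = 11.2

(L/D)max = 11.2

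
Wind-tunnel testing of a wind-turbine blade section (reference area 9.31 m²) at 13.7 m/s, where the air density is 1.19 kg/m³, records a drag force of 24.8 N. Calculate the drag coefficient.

From D = ½ρv²S·CD, rearranging gives CD = 2D/(ρv²S).
CD = 2 × 24.8 / (1.19 × 13.7² × 9.31) = 0.0239

CD = 0.0239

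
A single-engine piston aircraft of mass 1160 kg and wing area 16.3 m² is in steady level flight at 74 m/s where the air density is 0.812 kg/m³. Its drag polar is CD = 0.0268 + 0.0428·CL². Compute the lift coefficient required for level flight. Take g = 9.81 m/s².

CL = 0.314

Level flight ⇒ L = W = m·g = 1160 × 9.81 = 11380 N.
Dynamic pressure q = 0.5 × 0.812 × 74² = 2223 Pa.
Required CL = L/(qS) = 11380/(2223·16.3) = 0.314.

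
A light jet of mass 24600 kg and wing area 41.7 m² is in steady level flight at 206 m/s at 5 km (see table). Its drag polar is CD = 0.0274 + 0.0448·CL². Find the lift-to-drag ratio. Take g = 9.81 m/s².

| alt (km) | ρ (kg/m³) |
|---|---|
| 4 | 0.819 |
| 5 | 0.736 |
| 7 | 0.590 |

At 5 km, from the table: ρ = 0.736 kg/m³.
In steady level flight, lift balances weight: W = mg = 24600 × 9.81 = 2.4133×10^5 N.
q = ½ρv² = ½ × 0.736 × 206² = 15620 Pa.
CL = W/(q·S) = 2.4133×10^5 / (15620 × 41.7) = 0.3706.
CD = 0.0274 + 0.0448 × 0.3706² = 0.03355.
L/D = CL/CD = 0.3706 / 0.03355 = 11

L/D = 11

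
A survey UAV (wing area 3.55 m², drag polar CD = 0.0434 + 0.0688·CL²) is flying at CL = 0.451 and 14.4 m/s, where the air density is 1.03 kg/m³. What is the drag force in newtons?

D = 21.8 N

CD = 0.0434 + 0.0688 × 0.451² = 0.05739
D = ½ρv²S·CD = ½ × 1.03 × 14.4² × 3.55 × 0.05739 = 21.8 N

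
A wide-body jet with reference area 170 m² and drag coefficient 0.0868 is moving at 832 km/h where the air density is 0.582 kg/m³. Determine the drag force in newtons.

Convert speed: v = 832 km/h ÷ 3.6 = 231.1 m/s.
D = ½ρv²S·CD = ½ × 0.582 × 231.1² × 170 × 0.0868 = 2.29×10^5 N ≈ 229 kN

D = 2.29×10^5 N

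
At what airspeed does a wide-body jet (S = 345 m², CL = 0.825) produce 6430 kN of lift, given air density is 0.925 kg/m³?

L = ½ρv²S·CL ⇒ v = √(2L/(ρ·S·CL))
v = √(2 × 6.43×10^6 / (0.925 × 345 × 0.825)) = √48850 = 221 m/s

v = 221 m/s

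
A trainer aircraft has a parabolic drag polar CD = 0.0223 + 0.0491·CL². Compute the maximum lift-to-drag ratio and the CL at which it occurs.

(L/D)max = 15.1, at CL = 0.674

For CD = CD0 + K·CL², (L/D)max occurs at CL* = √(CD0/K) and equals 1/(2√(K·CD0)).
(L/D)max = 1/(2√(0.0491 × 0.0223)) = 1/(2 × 0.03309) = 15.1
CL* = √(0.0223/0.0491) = 0.674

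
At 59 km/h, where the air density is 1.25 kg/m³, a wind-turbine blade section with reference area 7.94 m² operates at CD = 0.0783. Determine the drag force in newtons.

Convert speed: v = 59 km/h ÷ 3.6 = 16.39 m/s.
D = ½ρv²S·CD = ½ × 1.25 × 16.39² × 7.94 × 0.0783 = 104 N

D = 104 N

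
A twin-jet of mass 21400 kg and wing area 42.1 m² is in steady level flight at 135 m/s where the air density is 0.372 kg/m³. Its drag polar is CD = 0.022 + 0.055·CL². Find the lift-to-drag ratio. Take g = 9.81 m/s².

L/D = 10.4

Weight W = mg = 21400 × 9.81 = 2.0993×10^5 N; in level flight L = W.
Dynamic pressure q = 0.5 × 0.372 × 135² = 3390 Pa.
CL = W/(q·S) = 2.0993×10^5 / (3390 × 42.1) = 1.471.
CD = 0.022 + 0.055 × 1.471² = 0.141.
L/D = CL/CD = 1.471 / 0.141 = 10.4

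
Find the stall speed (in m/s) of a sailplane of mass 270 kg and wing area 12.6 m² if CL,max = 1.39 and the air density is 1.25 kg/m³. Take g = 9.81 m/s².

Stall occurs when L = W at CL,max. W = mg = 270 × 9.81 = 2649 N.
V_stall = √(2W/(ρ·S·CL,max)) = √(2 × 2649 / (1.25 × 12.6 × 1.39))
V_stall = √242 = 15.6 m/s

V_stall = 15.6 m/s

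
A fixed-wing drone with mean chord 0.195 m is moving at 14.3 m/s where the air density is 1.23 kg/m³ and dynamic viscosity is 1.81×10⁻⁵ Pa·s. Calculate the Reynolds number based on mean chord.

Re = 1.89×10^5

Re = ρ·v·c/μ = 1.23 × 14.3 × 0.195 / (1.81×10⁻⁵) = 1.89×10^5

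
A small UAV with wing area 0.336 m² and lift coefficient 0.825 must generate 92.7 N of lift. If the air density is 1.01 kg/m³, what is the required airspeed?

v = 25.7 m/s

L = ½ρv²S·CL ⇒ v = √(2L/(ρ·S·CL))
v = √(2 × 92.7 / (1.01 × 0.336 × 0.825)) = √662.2 = 25.7 m/s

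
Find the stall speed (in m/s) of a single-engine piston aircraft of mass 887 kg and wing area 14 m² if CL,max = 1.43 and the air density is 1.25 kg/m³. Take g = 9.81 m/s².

V_stall = 26.4 m/s

Weight W = mg = 887 × 9.81 = 8701 N.
V_stall = √(2W/(ρ·S·CL,max)) = √(2 × 8701 / (1.25 × 14 × 1.43))
V_stall = √695.4 = 26.4 m/s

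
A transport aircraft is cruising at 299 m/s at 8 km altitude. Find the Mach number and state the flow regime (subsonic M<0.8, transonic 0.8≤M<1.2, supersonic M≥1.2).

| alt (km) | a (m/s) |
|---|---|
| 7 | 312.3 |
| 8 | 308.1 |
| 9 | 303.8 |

M = 0.97 (transonic)

At 8 km, from the table: a = 308.1 m/s.
M = v/a = 299 / 308.1 = 0.97
M = 0.97 → transonic.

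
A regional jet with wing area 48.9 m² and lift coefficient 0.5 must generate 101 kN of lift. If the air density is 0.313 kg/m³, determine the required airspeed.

L = ½ρv²S·CL ⇒ v = √(2L/(ρ·S·CL))
v = √(2 × 1.01×10^5 / (0.313 × 48.9 × 0.5)) = √26400 = 162 m/s

v = 162 m/s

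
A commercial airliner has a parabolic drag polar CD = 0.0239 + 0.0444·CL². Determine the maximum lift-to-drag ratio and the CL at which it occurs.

(L/D)max = 15.3, at CL = 0.734

For CD = CD0 + K·CL², (L/D)max occurs at CL* = √(CD0/K) and equals 1/(2√(K·CD0)).
(L/D)max = 1/(2√(0.0444 × 0.0239)) = 1/(2 × 0.03258) = 15.3
CL* = √(0.0239/0.0444) = 0.734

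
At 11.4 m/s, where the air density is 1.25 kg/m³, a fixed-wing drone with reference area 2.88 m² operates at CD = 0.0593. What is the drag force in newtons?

Dynamic pressure q = ½ρv² = ½ × 1.25 × 11.4² = 81.23 Pa.
D = q·S·CD = 81.23 × 2.88 × 0.0593 = 13.9 N

D = 13.9 N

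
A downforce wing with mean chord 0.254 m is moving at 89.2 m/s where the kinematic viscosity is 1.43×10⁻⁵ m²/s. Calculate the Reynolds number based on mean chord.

Re = 1.58×10^6

Re = v·c/ν = 89.2 × 0.254 / (1.43×10⁻⁵) = 1.58×10^6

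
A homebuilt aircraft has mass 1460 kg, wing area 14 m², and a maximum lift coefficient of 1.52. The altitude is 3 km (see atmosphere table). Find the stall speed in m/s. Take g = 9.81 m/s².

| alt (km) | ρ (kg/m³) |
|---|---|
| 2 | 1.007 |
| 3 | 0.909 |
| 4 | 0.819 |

At 3 km, from the table: ρ = 0.909 kg/m³.
At stall, lift equals weight: L = W = m·g = 1460 × 9.81 = 14320 N.
V_stall = √(2W/(ρ·S·CL,max)) = √(2 × 14320 / (0.909 × 14 × 1.52))
V_stall = √1481 = 38.5 m/s

V_stall = 38.5 m/s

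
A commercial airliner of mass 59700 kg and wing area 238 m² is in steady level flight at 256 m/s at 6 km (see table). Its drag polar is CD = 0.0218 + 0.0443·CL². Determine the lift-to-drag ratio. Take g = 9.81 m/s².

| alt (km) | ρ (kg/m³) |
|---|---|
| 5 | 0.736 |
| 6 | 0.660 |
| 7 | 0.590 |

L/D = 5.09

At 6 km, from the table: ρ = 0.660 kg/m³.
Weight W = mg = 59700 × 9.81 = 5.8566×10^5 N; in level flight L = W.
Dynamic pressure q = 0.5 × 0.66 × 256² = 21630 Pa.
CL = W/(q·S) = 5.8566×10^5 / (21630 × 238) = 0.1138.
CD = 0.0218 + 0.0443 × 0.1138² = 0.02237.
L/D = CL/CD = 0.1138 / 0.02237 = 5.09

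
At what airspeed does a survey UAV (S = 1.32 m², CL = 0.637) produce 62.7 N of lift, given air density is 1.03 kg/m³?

L = ½ρv²S·CL ⇒ v = √(2L/(ρ·S·CL))
v = √(2 × 62.7 / (1.03 × 1.32 × 0.637)) = √144.8 = 12 m/s

v = 12 m/s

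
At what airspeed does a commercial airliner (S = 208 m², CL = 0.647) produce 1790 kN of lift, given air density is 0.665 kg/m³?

v = 200 m/s

L = ½ρv²S·CL ⇒ v = √(2L/(ρ·S·CL))
v = √(2 × 1.79×10^6 / (0.665 × 208 × 0.647)) = √40000 = 200 m/s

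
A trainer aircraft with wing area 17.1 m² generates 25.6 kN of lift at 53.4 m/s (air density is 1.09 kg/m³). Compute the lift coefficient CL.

CL = 0.963

From L = ½ρv²S·CL, rearranging gives CL = 2L/(ρv²S).
CL = 2 × 25600 / (1.09 × 53.4² × 17.1) = 0.963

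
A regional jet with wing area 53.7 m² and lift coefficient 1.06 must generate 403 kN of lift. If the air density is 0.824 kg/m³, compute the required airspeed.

L = ½ρv²S·CL ⇒ v = √(2L/(ρ·S·CL))
v = √(2 × 4.03×10^5 / (0.824 × 53.7 × 1.06)) = √17180 = 131 m/s

v = 131 m/s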